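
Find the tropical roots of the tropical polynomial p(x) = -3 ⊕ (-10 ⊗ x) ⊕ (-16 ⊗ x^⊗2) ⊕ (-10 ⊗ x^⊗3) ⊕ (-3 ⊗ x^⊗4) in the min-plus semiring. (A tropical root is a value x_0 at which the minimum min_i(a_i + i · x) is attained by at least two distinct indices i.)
Roots: {-7, -6, 6, 7}

Each tropical root is a break point of the lower envelope of the lines y = a_i + i · x (there are 5 lines, with slopes 0, 1, ..., 4). Only the lines that attain the minimum somewhere contribute to roots; other lines are dominated. Here the surviving (envelope) indices are i = 4, i = 3, i = 2, i = 1, i = 0.
Intersections between consecutive envelope lines give the roots: for adjacent envelope indices i < j the intersection is x = (a_i − a_j) / (j − i). Reading off the sorted break points: {-7, -6, 6, 7}.
Verification: at each break x_0, at least two indices attain the minimum of min_i(a_i + i · x_0).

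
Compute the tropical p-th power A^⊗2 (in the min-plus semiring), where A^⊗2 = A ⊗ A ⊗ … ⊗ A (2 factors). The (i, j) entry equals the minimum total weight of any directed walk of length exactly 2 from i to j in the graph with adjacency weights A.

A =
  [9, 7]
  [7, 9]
A^⊗2 =
  [14, 16]
  [16, 14]

Each entry (A^⊗2)_ij equals the minimum over all length-2 walks i = v_0 → v_1 → … → v_2 = j of Σ_t A[v_t][v_{t+1}]. For example, for (i, j) = (0, 1) we minimise over 2 possible intermediate vertex sequences; the minimum is 16, attained along the walk 0 → 0 → 1.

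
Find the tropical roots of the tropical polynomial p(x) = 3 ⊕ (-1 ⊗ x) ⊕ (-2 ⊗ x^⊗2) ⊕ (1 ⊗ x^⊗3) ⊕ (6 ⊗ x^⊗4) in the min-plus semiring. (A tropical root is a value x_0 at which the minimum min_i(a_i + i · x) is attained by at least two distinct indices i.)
Roots: {-5, -3, 1, 4}

Each tropical root is a break point of the lower envelope of the lines y = a_i + i · x (there are 5 lines, with slopes 0, 1, ..., 4). Only the lines that attain the minimum somewhere contribute to roots; other lines are dominated. Here the surviving (envelope) indices are i = 4, i = 3, i = 2, i = 1, i = 0.
Intersections between consecutive envelope lines give the roots: for adjacent envelope indices i < j the intersection is x = (a_i − a_j) / (j − i). Reading off the sorted break points: {-5, -3, 1, 4}.
Verification: at each break x_0, at least two indices attain the minimum of min_i(a_i + i · x_0).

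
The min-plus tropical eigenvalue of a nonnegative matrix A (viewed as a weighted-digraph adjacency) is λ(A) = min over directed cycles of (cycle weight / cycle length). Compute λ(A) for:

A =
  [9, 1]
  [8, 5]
λ(A) = 9/2

Enumerate directed cycles and compute their means (weight / length). Sample:
  cycle 0 → 0: weight = 9, length = 1, mean = 9/1 ≈ 9.000
  cycle 1 → 1: weight = 5, length = 1, mean = 5/1 ≈ 5.000
  cycle 0 → 1 → 0: weight = 9, length = 2, mean = 9/2 ≈ 4.500
  cycle 1 → 0 → 1: weight = 9, length = 2, mean = 9/2 ≈ 4.500
Minimum mean = 4.500, attained e.g. along the cycle 0 → 1 → 0 with weight 9 and length 2. So λ(A) = 9/2 = 9/2.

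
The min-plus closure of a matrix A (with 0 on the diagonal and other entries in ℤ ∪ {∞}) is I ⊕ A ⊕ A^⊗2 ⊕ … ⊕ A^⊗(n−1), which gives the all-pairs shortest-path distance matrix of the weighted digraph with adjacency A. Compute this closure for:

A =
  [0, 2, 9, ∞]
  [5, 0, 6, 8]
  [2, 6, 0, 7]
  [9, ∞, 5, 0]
Closure =
  [0, 2, 8, 10]
  [5, 0, 6, 8]
  [2, 4, 0, 7]
  [7, 9, 5, 0]

This is the Floyd-Warshall all-pairs shortest-path computation. For each intermediate vertex k = 0, 1, …, 3, update dist[i][j] ← min(dist[i][j], dist[i][k] + dist[k][j]). The final matrix gives, for each (i, j), the minimum total weight of any directed path from i to j (possibly empty when i = j).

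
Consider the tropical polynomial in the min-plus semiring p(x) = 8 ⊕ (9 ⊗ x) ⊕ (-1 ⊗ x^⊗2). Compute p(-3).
p(-3) = -7

A tropical monomial a ⊗ x^⊗i evaluates to a + i · x. Evaluating each term at x = -3:
  Term 0 contributes 8 + 0 · -3 = 8
  Term 1 contributes 9 + 1 · -3 = 6
  Term 2 contributes -1 + 2 · -3 = -7
p(-3) = ⊕ of these = min[8, 6, -7] = -7.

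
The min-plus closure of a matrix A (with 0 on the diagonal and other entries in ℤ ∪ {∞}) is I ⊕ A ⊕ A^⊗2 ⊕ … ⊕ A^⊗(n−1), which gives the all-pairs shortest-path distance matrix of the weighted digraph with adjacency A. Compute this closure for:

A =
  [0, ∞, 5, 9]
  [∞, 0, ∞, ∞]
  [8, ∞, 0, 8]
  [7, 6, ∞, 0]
Closure =
  [0, 15, 5, 9]
  [∞, 0, ∞, ∞]
  [8, 14, 0, 8]
  [7, 6, 12, 0]

This is the Floyd-Warshall all-pairs shortest-path computation. For each intermediate vertex k = 0, 1, …, 3, update dist[i][j] ← min(dist[i][j], dist[i][k] + dist[k][j]). The final matrix gives, for each (i, j), the minimum total weight of any directed path from i to j (possibly empty when i = j).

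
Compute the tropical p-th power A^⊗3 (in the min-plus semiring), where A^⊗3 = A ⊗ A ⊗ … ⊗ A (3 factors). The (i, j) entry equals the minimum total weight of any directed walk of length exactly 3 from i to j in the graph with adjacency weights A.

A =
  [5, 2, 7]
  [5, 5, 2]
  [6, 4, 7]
A^⊗3 =
  [10, 8, 9]
  [11, 10, 8]
  [12, 10, 10]

Each entry (A^⊗3)_ij equals the minimum over all length-3 walks i = v_0 → v_1 → … → v_3 = j of Σ_t A[v_t][v_{t+1}]. For example, for (i, j) = (0, 2) we minimise over 9 possible intermediate vertex sequences; the minimum is 9, attained along the walk 0 → 0 → 1 → 2.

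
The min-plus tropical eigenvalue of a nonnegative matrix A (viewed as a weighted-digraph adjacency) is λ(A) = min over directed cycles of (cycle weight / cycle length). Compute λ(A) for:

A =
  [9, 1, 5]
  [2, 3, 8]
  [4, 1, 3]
λ(A) = 3/2

Enumerate directed cycles and compute their means (weight / length). Sample:
  cycle 0 → 0: weight = 9, length = 1, mean = 9/1 ≈ 9.000
  cycle 1 → 1: weight = 3, length = 1, mean = 3/1 ≈ 3.000
  cycle 2 → 2: weight = 3, length = 1, mean = 3/1 ≈ 3.000
  cycle 0 → 1 → 0: weight = 3, length = 2, mean = 3/2 ≈ 1.500
  cycle 0 → 2 → 0: weight = 9, length = 2, mean = 9/2 ≈ 4.500
  cycle 1 → 0 → 1: weight = 3, length = 2, mean = 3/2 ≈ 1.500
Minimum mean = 1.500, attained e.g. along the cycle 0 → 1 → 0 with weight 3 and length 2. So λ(A) = 3/2 = 3/2.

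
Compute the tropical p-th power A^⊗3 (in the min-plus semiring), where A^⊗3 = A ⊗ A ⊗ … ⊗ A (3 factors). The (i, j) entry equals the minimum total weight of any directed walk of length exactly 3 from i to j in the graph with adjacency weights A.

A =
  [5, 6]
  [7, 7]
A^⊗3 =
  [15, 16]
  [17, 18]

Each entry (A^⊗3)_ij equals the minimum over all length-3 walks i = v_0 → v_1 → … → v_3 = j of Σ_t A[v_t][v_{t+1}]. For example, for (i, j) = (0, 1) we minimise over 4 possible intermediate vertex sequences; the minimum is 16, attained along the walk 0 → 0 → 0 → 1.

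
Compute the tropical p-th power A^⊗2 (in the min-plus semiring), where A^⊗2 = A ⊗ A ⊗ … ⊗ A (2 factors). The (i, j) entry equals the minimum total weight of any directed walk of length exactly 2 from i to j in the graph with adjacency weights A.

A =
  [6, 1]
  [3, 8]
A^⊗2 =
  [4, 7]
  [9, 4]

Each entry (A^⊗2)_ij equals the minimum over all length-2 walks i = v_0 → v_1 → … → v_2 = j of Σ_t A[v_t][v_{t+1}]. For example, for (i, j) = (0, 1) we minimise over 2 possible intermediate vertex sequences; the minimum is 7, attained along the walk 0 → 0 → 1.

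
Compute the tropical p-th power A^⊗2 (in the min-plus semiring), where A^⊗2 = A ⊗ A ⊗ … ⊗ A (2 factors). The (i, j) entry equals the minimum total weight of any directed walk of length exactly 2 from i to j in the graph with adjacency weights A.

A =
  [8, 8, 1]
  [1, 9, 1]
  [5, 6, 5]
A^⊗2 =
  [6, 7, 6]
  [6, 7, 2]
  [7, 11, 6]

Each entry (A^⊗2)_ij equals the minimum over all length-2 walks i = v_0 → v_1 → … → v_2 = j of Σ_t A[v_t][v_{t+1}]. For example, for (i, j) = (0, 2) we minimise over 3 possible intermediate vertex sequences; the minimum is 6, attained along the walk 0 → 2 → 2.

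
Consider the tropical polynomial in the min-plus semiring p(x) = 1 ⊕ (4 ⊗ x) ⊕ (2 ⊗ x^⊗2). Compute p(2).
p(2) = 1

A tropical monomial a ⊗ x^⊗i evaluates to a + i · x. Evaluating each term at x = 2:
  Term 0 contributes 1 + 0 · 2 = 1
  Term 1 contributes 4 + 1 · 2 = 6
  Term 2 contributes 2 + 2 · 2 = 6
p(2) = ⊕ of these = min[1, 6, 6] = 1.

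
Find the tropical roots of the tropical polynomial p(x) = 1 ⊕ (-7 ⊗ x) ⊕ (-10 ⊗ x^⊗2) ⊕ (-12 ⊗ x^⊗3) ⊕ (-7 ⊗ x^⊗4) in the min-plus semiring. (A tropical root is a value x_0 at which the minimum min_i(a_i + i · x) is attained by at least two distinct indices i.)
Roots: {-5, 2, 3, 8}

Each tropical root is a break point of the lower envelope of the lines y = a_i + i · x (there are 5 lines, with slopes 0, 1, ..., 4). Only the lines that attain the minimum somewhere contribute to roots; other lines are dominated. Here the surviving (envelope) indices are i = 4, i = 3, i = 2, i = 1, i = 0.
Intersections between consecutive envelope lines give the roots: for adjacent envelope indices i < j the intersection is x = (a_i − a_j) / (j − i). Reading off the sorted break points: {-5, 2, 3, 8}.
Verification: at each break x_0, at least two indices attain the minimum of min_i(a_i + i · x_0).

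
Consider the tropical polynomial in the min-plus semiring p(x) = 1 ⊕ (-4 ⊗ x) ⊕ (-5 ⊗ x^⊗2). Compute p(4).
p(4) = 0

A tropical monomial a ⊗ x^⊗i evaluates to a + i · x. Evaluating each term at x = 4:
  Term 0 contributes 1 + 0 · 4 = 1
  Term 1 contributes -4 + 1 · 4 = 0
  Term 2 contributes -5 + 2 · 4 = 3
p(4) = ⊕ of these = min[1, 0, 3] = 0.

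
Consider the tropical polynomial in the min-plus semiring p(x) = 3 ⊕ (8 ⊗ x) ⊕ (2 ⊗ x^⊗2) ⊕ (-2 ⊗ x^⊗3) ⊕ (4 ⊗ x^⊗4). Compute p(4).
p(4) = 3

A tropical monomial a ⊗ x^⊗i evaluates to a + i · x. Evaluating each term at x = 4:
  Term 0 contributes 3 + 0 · 4 = 3
  Term 1 contributes 8 + 1 · 4 = 12
  Term 2 contributes 2 + 2 · 4 = 10
  Term 3 contributes -2 + 3 · 4 = 10
  Term 4 contributes 4 + 4 · 4 = 20
p(4) = ⊕ of these = min[3, 12, 10, 10, 20] = 3.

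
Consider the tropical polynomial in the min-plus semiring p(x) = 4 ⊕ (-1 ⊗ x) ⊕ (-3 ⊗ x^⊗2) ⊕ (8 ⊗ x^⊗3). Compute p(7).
p(7) = 4

A tropical monomial a ⊗ x^⊗i evaluates to a + i · x. Evaluating each term at x = 7:
  Term 0 contributes 4 + 0 · 7 = 4
  Term 1 contributes -1 + 1 · 7 = 6
  Term 2 contributes -3 + 2 · 7 = 11
  Term 3 contributes 8 + 3 · 7 = 29
p(7) = ⊕ of these = min[4, 6, 11, 29] = 4.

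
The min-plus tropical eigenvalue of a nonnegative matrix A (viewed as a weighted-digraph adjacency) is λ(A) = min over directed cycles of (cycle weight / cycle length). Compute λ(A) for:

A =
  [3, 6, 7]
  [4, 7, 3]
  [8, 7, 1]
λ(A) = 1

Enumerate directed cycles and compute their means (weight / length). Sample:
  cycle 0 → 0: weight = 3, length = 1, mean = 3/1 ≈ 3.000
  cycle 1 → 1: weight = 7, length = 1, mean = 7/1 ≈ 7.000
  cycle 2 → 2: weight = 1, length = 1, mean = 1/1 ≈ 1.000
  cycle 0 → 1 → 0: weight = 10, length = 2, mean = 10/2 ≈ 5.000
  cycle 0 → 2 → 0: weight = 15, length = 2, mean = 15/2 ≈ 7.500
  cycle 1 → 0 → 1: weight = 10, length = 2, mean = 10/2 ≈ 5.000
Minimum mean = 1.000, attained e.g. along the cycle 2 → 2 with weight 1 and length 1. So λ(A) = 1/1 = 1.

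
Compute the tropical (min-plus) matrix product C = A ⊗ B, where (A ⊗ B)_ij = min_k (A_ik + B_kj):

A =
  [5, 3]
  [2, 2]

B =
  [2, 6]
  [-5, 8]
A ⊗ B =
  [-2, 11]
  [-3, 8]

Apply the min-plus product entry-by-entry:
  C[0][0] = min over k of (A[0][0] + B[0][0] = 5 + 2 = 7, A[0][1] + B[1][0] = 3 + -5 = -2) = -2 (attained at k = 1)
  C[0][1] = min over k of (A[0][0] + B[0][1] = 5 + 6 = 11, A[0][1] + B[1][1] = 3 + 8 = 11) = 11 (attained at k = 0)
  C[1][0] = min over k of (A[1][0] + B[0][0] = 2 + 2 = 4, A[1][1] + B[1][0] = 2 + -5 = -3) = -3 (attained at k = 1)
  C[1][1] = min over k of (A[1][0] + B[0][1] = 2 + 6 = 8, A[1][1] + B[1][1] = 2 + 8 = 10) = 8 (attained at k = 0)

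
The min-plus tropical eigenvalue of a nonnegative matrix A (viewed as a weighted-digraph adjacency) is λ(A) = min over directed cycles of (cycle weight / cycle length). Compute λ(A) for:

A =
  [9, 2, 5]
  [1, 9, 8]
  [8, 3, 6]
λ(A) = 3/2

Enumerate directed cycles and compute their means (weight / length). Sample:
  cycle 0 → 0: weight = 9, length = 1, mean = 9/1 ≈ 9.000
  cycle 1 → 1: weight = 9, length = 1, mean = 9/1 ≈ 9.000
  cycle 2 → 2: weight = 6, length = 1, mean = 6/1 ≈ 6.000
  cycle 0 → 1 → 0: weight = 3, length = 2, mean = 3/2 ≈ 1.500
  cycle 0 → 2 → 0: weight = 13, length = 2, mean = 13/2 ≈ 6.500
  cycle 1 → 0 → 1: weight = 3, length = 2, mean = 3/2 ≈ 1.500
Minimum mean = 1.500, attained e.g. along the cycle 0 → 1 → 0 with weight 3 and length 2. So λ(A) = 3/2 = 3/2.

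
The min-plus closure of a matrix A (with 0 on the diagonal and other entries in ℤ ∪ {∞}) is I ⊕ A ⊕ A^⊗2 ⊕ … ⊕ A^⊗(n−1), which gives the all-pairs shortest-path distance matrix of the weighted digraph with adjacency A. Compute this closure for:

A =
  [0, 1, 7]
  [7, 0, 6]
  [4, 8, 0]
Closure =
  [0, 1, 7]
  [7, 0, 6]
  [4, 5, 0]

This is the Floyd-Warshall all-pairs shortest-path computation. For each intermediate vertex k = 0, 1, …, 2, update dist[i][j] ← min(dist[i][j], dist[i][k] + dist[k][j]). The final matrix gives, for each (i, j), the minimum total weight of any directed path from i to j (possibly empty when i = j).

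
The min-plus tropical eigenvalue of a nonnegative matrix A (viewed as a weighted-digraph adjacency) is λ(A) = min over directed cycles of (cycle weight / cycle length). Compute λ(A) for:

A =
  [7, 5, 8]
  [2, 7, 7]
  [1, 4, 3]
λ(A) = 3

Enumerate directed cycles and compute their means (weight / length). Sample:
  cycle 0 → 0: weight = 7, length = 1, mean = 7/1 ≈ 7.000
  cycle 1 → 1: weight = 7, length = 1, mean = 7/1 ≈ 7.000
  cycle 2 → 2: weight = 3, length = 1, mean = 3/1 ≈ 3.000
  cycle 0 → 1 → 0: weight = 7, length = 2, mean = 7/2 ≈ 3.500
  cycle 0 → 2 → 0: weight = 9, length = 2, mean = 9/2 ≈ 4.500
  cycle 1 → 0 → 1: weight = 7, length = 2, mean = 7/2 ≈ 3.500
Minimum mean = 3.000, attained e.g. along the cycle 2 → 2 with weight 3 and length 1. So λ(A) = 3/1 = 3.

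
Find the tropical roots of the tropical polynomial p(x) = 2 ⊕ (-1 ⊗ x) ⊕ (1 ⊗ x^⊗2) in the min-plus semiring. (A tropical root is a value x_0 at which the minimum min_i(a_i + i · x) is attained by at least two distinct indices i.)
Roots: {-2, 3}

Each tropical root is a break point of the lower envelope of the lines y = a_i + i · x (there are 3 lines, with slopes 0, 1, ..., 2). Only the lines that attain the minimum somewhere contribute to roots; other lines are dominated. Here the surviving (envelope) indices are i = 2, i = 1, i = 0.
Intersections between consecutive envelope lines give the roots: for adjacent envelope indices i < j the intersection is x = (a_i − a_j) / (j − i). Reading off the sorted break points: {-2, 3}.
Verification: at each break x_0, at least two indices attain the minimum of min_i(a_i + i · x_0).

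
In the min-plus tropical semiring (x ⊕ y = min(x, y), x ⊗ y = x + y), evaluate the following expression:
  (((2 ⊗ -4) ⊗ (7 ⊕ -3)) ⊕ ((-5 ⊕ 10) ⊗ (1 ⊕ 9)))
(((2 ⊗ -4) ⊗ (7 ⊕ -3)) ⊕ ((-5 ⊕ 10) ⊗ (1 ⊕ 9))) = -5

Expand innermost to outermost. Recall ⊕ takes the minimum of its arguments and ⊗ takes their sum. Working out the expression (((2 ⊗ -4) ⊗ (7 ⊕ -3)) ⊕ ((-5 ⊕ 10) ⊗ (1 ⊕ 9))) gives -5.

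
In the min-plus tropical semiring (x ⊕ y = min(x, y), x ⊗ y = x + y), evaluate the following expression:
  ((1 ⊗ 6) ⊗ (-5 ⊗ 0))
((1 ⊗ 6) ⊗ (-5 ⊗ 0)) = 2

Expand innermost to outermost. Recall ⊕ takes the minimum of its arguments and ⊗ takes their sum. Working out the expression ((1 ⊗ 6) ⊗ (-5 ⊗ 0)) gives 2.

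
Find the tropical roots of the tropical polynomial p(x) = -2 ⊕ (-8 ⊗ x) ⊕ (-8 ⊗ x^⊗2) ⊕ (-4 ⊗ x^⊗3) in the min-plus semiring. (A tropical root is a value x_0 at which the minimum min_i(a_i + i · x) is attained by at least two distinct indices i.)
Roots: {-4, 0, 6}

Each tropical root is a break point of the lower envelope of the lines y = a_i + i · x (there are 4 lines, with slopes 0, 1, ..., 3). Only the lines that attain the minimum somewhere contribute to roots; other lines are dominated. Here the surviving (envelope) indices are i = 3, i = 2, i = 1, i = 0.
Intersections between consecutive envelope lines give the roots: for adjacent envelope indices i < j the intersection is x = (a_i − a_j) / (j − i). Reading off the sorted break points: {-4, 0, 6}.
Verification: at each break x_0, at least two indices attain the minimum of min_i(a_i + i · x_0).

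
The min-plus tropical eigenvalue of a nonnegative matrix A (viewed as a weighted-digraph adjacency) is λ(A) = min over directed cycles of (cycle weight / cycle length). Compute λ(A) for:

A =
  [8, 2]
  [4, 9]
λ(A) = 3

Enumerate directed cycles and compute their means (weight / length). Sample:
  cycle 0 → 0: weight = 8, length = 1, mean = 8/1 ≈ 8.000
  cycle 1 → 1: weight = 9, length = 1, mean = 9/1 ≈ 9.000
  cycle 0 → 1 → 0: weight = 6, length = 2, mean = 6/2 ≈ 3.000
  cycle 1 → 0 → 1: weight = 6, length = 2, mean = 6/2 ≈ 3.000
Minimum mean = 3.000, attained e.g. along the cycle 0 → 1 → 0 with weight 6 and length 2. So λ(A) = 6/2 = 3.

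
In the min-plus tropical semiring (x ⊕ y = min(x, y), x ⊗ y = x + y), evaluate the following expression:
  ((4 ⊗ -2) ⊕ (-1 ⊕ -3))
((4 ⊗ -2) ⊕ (-1 ⊕ -3)) = -3

Expand innermost to outermost. Recall ⊕ takes the minimum of its arguments and ⊗ takes their sum. Working out the expression ((4 ⊗ -2) ⊕ (-1 ⊕ -3)) gives -3.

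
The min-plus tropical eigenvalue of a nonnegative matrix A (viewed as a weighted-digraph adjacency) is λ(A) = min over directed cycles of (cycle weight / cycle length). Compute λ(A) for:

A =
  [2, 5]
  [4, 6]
λ(A) = 2

Enumerate directed cycles and compute their means (weight / length). Sample:
  cycle 0 → 0: weight = 2, length = 1, mean = 2/1 ≈ 2.000
  cycle 1 → 1: weight = 6, length = 1, mean = 6/1 ≈ 6.000
  cycle 0 → 1 → 0: weight = 9, length = 2, mean = 9/2 ≈ 4.500
  cycle 1 → 0 → 1: weight = 9, length = 2, mean = 9/2 ≈ 4.500
Minimum mean = 2.000, attained e.g. along the cycle 0 → 0 with weight 2 and length 1. So λ(A) = 2/1 = 2.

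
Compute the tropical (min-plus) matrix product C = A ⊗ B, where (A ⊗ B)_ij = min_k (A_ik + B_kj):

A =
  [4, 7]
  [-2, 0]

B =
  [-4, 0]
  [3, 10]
A ⊗ B =
  [0, 4]
  [-6, -2]

Apply the min-plus product entry-by-entry:
  C[0][0] = min over k of (A[0][0] + B[0][0] = 4 + -4 = 0, A[0][1] + B[1][0] = 7 + 3 = 10) = 0 (attained at k = 0)
  C[0][1] = min over k of (A[0][0] + B[0][1] = 4 + 0 = 4, A[0][1] + B[1][1] = 7 + 10 = 17) = 4 (attained at k = 0)
  C[1][0] = min over k of (A[1][0] + B[0][0] = -2 + -4 = -6, A[1][1] + B[1][0] = 0 + 3 = 3) = -6 (attained at k = 0)
  C[1][1] = min over k of (A[1][0] + B[0][1] = -2 + 0 = -2, A[1][1] + B[1][1] = 0 + 10 = 10) = -2 (attained at k = 0)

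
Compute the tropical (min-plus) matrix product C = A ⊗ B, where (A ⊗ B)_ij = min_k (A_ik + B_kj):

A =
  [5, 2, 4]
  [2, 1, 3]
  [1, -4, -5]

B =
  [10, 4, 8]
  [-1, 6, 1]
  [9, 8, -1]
A ⊗ B =
  [1, 8, 3]
  [0, 6, 2]
  [-5, 2, -6]

Apply the min-plus product entry-by-entry:
  C[0][0] = min over k of (A[0][0] + B[0][0] = 5 + 10 = 15, A[0][1] + B[1][0] = 2 + -1 = 1, A[0][2] + B[2][0] = 4 + 9 = 13) = 1 (attained at k = 1)
  C[0][1] = min over k of (A[0][0] + B[0][1] = 5 + 4 = 9, A[0][1] + B[1][1] = 2 + 6 = 8, A[0][2] + B[2][1] = 4 + 8 = 12) = 8 (attained at k = 1)
  C[0][2] = min over k of (A[0][0] + B[0][2] = 5 + 8 = 13, A[0][1] + B[1][2] = 2 + 1 = 3, A[0][2] + B[2][2] = 4 + -1 = 3) = 3 (attained at k = 1)
  C[1][0] = min over k of (A[1][0] + B[0][0] = 2 + 10 = 12, A[1][1] + B[1][0] = 1 + -1 = 0, A[1][2] + B[2][0] = 3 + 9 = 12) = 0 (attained at k = 1)
  C[1][1] = min over k of (A[1][0] + B[0][1] = 2 + 4 = 6, A[1][1] + B[1][1] = 1 + 6 = 7, A[1][2] + B[2][1] = 3 + 8 = 11) = 6 (attained at k = 0)
  C[1][2] = min over k of (A[1][0] + B[0][2] = 2 + 8 = 10, A[1][1] + B[1][2] = 1 + 1 = 2, A[1][2] + B[2][2] = 3 + -1 = 2) = 2 (attained at k = 1)
  C[2][0] = min over k of (A[2][0] + B[0][0] = 1 + 10 = 11, A[2][1] + B[1][0] = -4 + -1 = -5, A[2][2] + B[2][0] = -5 + 9 = 4) = -5 (attained at k = 1)
  C[2][1] = min over k of (A[2][0] + B[0][1] = 1 + 4 = 5, A[2][1] + B[1][1] = -4 + 6 = 2, A[2][2] + B[2][1] = -5 + 8 = 3) = 2 (attained at k = 1)
  C[2][2] = min over k of (A[2][0] + B[0][2] = 1 + 8 = 9, A[2][1] + B[1][2] = -4 + 1 = -3, A[2][2] + B[2][2] = -5 + -1 = -6) = -6 (attained at k = 2)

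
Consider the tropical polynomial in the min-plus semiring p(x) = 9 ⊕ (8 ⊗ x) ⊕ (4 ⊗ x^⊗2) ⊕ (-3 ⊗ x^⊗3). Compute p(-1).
p(-1) = -6

A tropical monomial a ⊗ x^⊗i evaluates to a + i · x. Evaluating each term at x = -1:
  Term 0 contributes 9 + 0 · -1 = 9
  Term 1 contributes 8 + 1 · -1 = 7
  Term 2 contributes 4 + 2 · -1 = 2
  Term 3 contributes -3 + 3 · -1 = -6
p(-1) = ⊕ of these = min[9, 7, 2, -6] = -6.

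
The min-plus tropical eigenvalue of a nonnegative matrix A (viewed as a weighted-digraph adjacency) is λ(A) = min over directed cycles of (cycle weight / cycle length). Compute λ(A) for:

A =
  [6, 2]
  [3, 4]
λ(A) = 5/2

Enumerate directed cycles and compute their means (weight / length). Sample:
  cycle 0 → 0: weight = 6, length = 1, mean = 6/1 ≈ 6.000
  cycle 1 → 1: weight = 4, length = 1, mean = 4/1 ≈ 4.000
  cycle 0 → 1 → 0: weight = 5, length = 2, mean = 5/2 ≈ 2.500
  cycle 1 → 0 → 1: weight = 5, length = 2, mean = 5/2 ≈ 2.500
Minimum mean = 2.500, attained e.g. along the cycle 0 → 1 → 0 with weight 5 and length 2. So λ(A) = 5/2 = 5/2.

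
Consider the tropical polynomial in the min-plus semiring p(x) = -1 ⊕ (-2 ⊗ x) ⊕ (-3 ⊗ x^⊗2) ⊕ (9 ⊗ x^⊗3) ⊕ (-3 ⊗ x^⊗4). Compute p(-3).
p(-3) = -15

A tropical monomial a ⊗ x^⊗i evaluates to a + i · x. Evaluating each term at x = -3:
  Term 0 contributes -1 + 0 · -3 = -1
  Term 1 contributes -2 + 1 · -3 = -5
  Term 2 contributes -3 + 2 · -3 = -9
  Term 3 contributes 9 + 3 · -3 = 0
  Term 4 contributes -3 + 4 · -3 = -15
p(-3) = ⊕ of these = min[-1, -5, -9, 0, -15] = -15.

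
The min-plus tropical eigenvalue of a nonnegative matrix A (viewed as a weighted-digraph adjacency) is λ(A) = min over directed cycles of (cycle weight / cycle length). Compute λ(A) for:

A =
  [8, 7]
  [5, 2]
λ(A) = 2

Enumerate directed cycles and compute their means (weight / length). Sample:
  cycle 0 → 0: weight = 8, length = 1, mean = 8/1 ≈ 8.000
  cycle 1 → 1: weight = 2, length = 1, mean = 2/1 ≈ 2.000
  cycle 0 → 1 → 0: weight = 12, length = 2, mean = 12/2 ≈ 6.000
  cycle 1 → 0 → 1: weight = 12, length = 2, mean = 12/2 ≈ 6.000
Minimum mean = 2.000, attained e.g. along the cycle 1 → 1 with weight 2 and length 1. So λ(A) = 2/1 = 2.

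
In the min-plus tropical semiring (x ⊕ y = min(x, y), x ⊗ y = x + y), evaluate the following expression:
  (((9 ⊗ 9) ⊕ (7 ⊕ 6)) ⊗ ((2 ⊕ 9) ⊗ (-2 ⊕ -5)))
(((9 ⊗ 9) ⊕ (7 ⊕ 6)) ⊗ ((2 ⊕ 9) ⊗ (-2 ⊕ -5))) = 3

Expand innermost to outermost. Recall ⊕ takes the minimum of its arguments and ⊗ takes their sum. Working out the expression (((9 ⊗ 9) ⊕ (7 ⊕ 6)) ⊗ ((2 ⊕ 9) ⊗ (-2 ⊕ -5))) gives 3.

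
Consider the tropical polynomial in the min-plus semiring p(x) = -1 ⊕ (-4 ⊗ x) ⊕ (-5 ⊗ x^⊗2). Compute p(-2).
p(-2) = -9

A tropical monomial a ⊗ x^⊗i evaluates to a + i · x. Evaluating each term at x = -2:
  Term 0 contributes -1 + 0 · -2 = -1
  Term 1 contributes -4 + 1 · -2 = -6
  Term 2 contributes -5 + 2 · -2 = -9
p(-2) = ⊕ of these = min[-1, -6, -9] = -9.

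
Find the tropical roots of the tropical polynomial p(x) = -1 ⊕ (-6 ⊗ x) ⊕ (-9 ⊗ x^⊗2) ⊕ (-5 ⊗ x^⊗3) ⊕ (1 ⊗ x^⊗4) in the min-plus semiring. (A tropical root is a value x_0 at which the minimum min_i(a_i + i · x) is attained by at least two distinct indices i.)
Roots: {-6, -4, 3, 5}

Each tropical root is a break point of the lower envelope of the lines y = a_i + i · x (there are 5 lines, with slopes 0, 1, ..., 4). Only the lines that attain the minimum somewhere contribute to roots; other lines are dominated. Here the surviving (envelope) indices are i = 4, i = 3, i = 2, i = 1, i = 0.
Intersections between consecutive envelope lines give the roots: for adjacent envelope indices i < j the intersection is x = (a_i − a_j) / (j − i). Reading off the sorted break points: {-6, -4, 3, 5}.
Verification: at each break x_0, at least two indices attain the minimum of min_i(a_i + i · x_0).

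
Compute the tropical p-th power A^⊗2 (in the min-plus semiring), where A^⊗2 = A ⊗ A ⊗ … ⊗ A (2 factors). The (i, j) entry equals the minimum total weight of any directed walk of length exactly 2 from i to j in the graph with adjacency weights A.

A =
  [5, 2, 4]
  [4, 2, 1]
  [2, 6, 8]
A^⊗2 =
  [6, 4, 3]
  [3, 4, 3]
  [7, 4, 6]

Each entry (A^⊗2)_ij equals the minimum over all length-2 walks i = v_0 → v_1 → … → v_2 = j of Σ_t A[v_t][v_{t+1}]. For example, for (i, j) = (0, 2) we minimise over 3 possible intermediate vertex sequences; the minimum is 3, attained along the walk 0 → 1 → 2.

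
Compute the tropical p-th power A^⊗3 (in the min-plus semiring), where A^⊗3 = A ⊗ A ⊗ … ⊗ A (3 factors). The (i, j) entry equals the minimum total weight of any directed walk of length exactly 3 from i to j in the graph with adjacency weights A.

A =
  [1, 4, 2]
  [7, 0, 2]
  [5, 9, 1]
A^⊗3 =
  [3, 4, 4]
  [7, 0, 2]
  [7, 9, 3]

Each entry (A^⊗3)_ij equals the minimum over all length-3 walks i = v_0 → v_1 → … → v_3 = j of Σ_t A[v_t][v_{t+1}]. For example, for (i, j) = (0, 2) we minimise over 9 possible intermediate vertex sequences; the minimum is 4, attained along the walk 0 → 0 → 0 → 2.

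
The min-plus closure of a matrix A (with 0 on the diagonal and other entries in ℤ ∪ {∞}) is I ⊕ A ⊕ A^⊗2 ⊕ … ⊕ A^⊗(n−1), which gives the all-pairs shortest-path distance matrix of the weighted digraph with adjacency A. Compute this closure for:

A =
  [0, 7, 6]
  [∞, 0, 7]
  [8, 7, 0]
Closure =
  [0, 7, 6]
  [15, 0, 7]
  [8, 7, 0]

This is the Floyd-Warshall all-pairs shortest-path computation. For each intermediate vertex k = 0, 1, …, 2, update dist[i][j] ← min(dist[i][j], dist[i][k] + dist[k][j]). The final matrix gives, for each (i, j), the minimum total weight of any directed path from i to j (possibly empty when i = j).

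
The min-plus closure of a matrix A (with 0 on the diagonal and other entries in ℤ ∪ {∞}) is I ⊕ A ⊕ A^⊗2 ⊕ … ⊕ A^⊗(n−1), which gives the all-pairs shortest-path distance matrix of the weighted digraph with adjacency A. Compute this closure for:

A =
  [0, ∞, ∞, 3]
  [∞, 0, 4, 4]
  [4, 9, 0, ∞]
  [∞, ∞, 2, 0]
Closure =
  [0, 14, 5, 3]
  [8, 0, 4, 4]
  [4, 9, 0, 7]
  [6, 11, 2, 0]

This is the Floyd-Warshall all-pairs shortest-path computation. For each intermediate vertex k = 0, 1, …, 3, update dist[i][j] ← min(dist[i][j], dist[i][k] + dist[k][j]). The final matrix gives, for each (i, j), the minimum total weight of any directed path from i to j (possibly empty when i = j).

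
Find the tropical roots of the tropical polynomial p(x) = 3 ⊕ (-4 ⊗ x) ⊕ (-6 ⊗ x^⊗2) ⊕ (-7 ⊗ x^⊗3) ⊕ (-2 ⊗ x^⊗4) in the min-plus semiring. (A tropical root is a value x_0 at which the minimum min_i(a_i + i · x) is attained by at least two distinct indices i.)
Roots: {-5, 1, 2, 7}

Each tropical root is a break point of the lower envelope of the lines y = a_i + i · x (there are 5 lines, with slopes 0, 1, ..., 4). Only the lines that attain the minimum somewhere contribute to roots; other lines are dominated. Here the surviving (envelope) indices are i = 4, i = 3, i = 2, i = 1, i = 0.
Intersections between consecutive envelope lines give the roots: for adjacent envelope indices i < j the intersection is x = (a_i − a_j) / (j − i). Reading off the sorted break points: {-5, 1, 2, 7}.
Verification: at each break x_0, at least two indices attain the minimum of min_i(a_i + i · x_0).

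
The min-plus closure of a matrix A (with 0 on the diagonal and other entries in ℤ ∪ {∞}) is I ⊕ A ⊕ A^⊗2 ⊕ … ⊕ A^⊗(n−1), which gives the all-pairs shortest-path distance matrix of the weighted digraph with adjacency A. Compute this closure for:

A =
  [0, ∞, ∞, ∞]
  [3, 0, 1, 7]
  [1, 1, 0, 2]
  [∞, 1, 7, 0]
Closure =
  [0, ∞, ∞, ∞]
  [2, 0, 1, 3]
  [1, 1, 0, 2]
  [3, 1, 2, 0]

This is the Floyd-Warshall all-pairs shortest-path computation. For each intermediate vertex k = 0, 1, …, 3, update dist[i][j] ← min(dist[i][j], dist[i][k] + dist[k][j]). The final matrix gives, for each (i, j), the minimum total weight of any directed path from i to j (possibly empty when i = j).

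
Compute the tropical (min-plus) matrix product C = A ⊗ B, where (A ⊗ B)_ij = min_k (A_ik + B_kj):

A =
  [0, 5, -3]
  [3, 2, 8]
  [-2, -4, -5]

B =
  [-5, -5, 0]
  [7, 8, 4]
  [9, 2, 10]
A ⊗ B =
  [-5, -5, 0]
  [-2, -2, 3]
  [-7, -7, -2]

Apply the min-plus product entry-by-entry:
  C[0][0] = min over k of (A[0][0] + B[0][0] = 0 + -5 = -5, A[0][1] + B[1][0] = 5 + 7 = 12, A[0][2] + B[2][0] = -3 + 9 = 6) = -5 (attained at k = 0)
  C[0][1] = min over k of (A[0][0] + B[0][1] = 0 + -5 = -5, A[0][1] + B[1][1] = 5 + 8 = 13, A[0][2] + B[2][1] = -3 + 2 = -1) = -5 (attained at k = 0)
  C[0][2] = min over k of (A[0][0] + B[0][2] = 0 + 0 = 0, A[0][1] + B[1][2] = 5 + 4 = 9, A[0][2] + B[2][2] = -3 + 10 = 7) = 0 (attained at k = 0)
  C[1][0] = min over k of (A[1][0] + B[0][0] = 3 + -5 = -2, A[1][1] + B[1][0] = 2 + 7 = 9, A[1][2] + B[2][0] = 8 + 9 = 17) = -2 (attained at k = 0)
  C[1][1] = min over k of (A[1][0] + B[0][1] = 3 + -5 = -2, A[1][1] + B[1][1] = 2 + 8 = 10, A[1][2] + B[2][1] = 8 + 2 = 10) = -2 (attained at k = 0)
  C[1][2] = min over k of (A[1][0] + B[0][2] = 3 + 0 = 3, A[1][1] + B[1][2] = 2 + 4 = 6, A[1][2] + B[2][2] = 8 + 10 = 18) = 3 (attained at k = 0)
  C[2][0] = min over k of (A[2][0] + B[0][0] = -2 + -5 = -7, A[2][1] + B[1][0] = -4 + 7 = 3, A[2][2] + B[2][0] = -5 + 9 = 4) = -7 (attained at k = 0)
  C[2][1] = min over k of (A[2][0] + B[0][1] = -2 + -5 = -7, A[2][1] + B[1][1] = -4 + 8 = 4, A[2][2] + B[2][1] = -5 + 2 = -3) = -7 (attained at k = 0)
  C[2][2] = min over k of (A[2][0] + B[0][2] = -2 + 0 = -2, A[2][1] + B[1][2] = -4 + 4 = 0, A[2][2] + B[2][2] = -5 + 10 = 5) = -2 (attained at k = 0)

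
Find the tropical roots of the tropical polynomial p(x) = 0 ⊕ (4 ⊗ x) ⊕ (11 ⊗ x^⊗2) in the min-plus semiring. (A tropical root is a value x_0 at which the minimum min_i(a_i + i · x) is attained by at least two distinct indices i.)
Roots: {-7, -4}

Each tropical root is a break point of the lower envelope of the lines y = a_i + i · x (there are 3 lines, with slopes 0, 1, ..., 2). Only the lines that attain the minimum somewhere contribute to roots; other lines are dominated. Here the surviving (envelope) indices are i = 2, i = 1, i = 0.
Intersections between consecutive envelope lines give the roots: for adjacent envelope indices i < j the intersection is x = (a_i − a_j) / (j − i). Reading off the sorted break points: {-7, -4}.
Verification: at each break x_0, at least two indices attain the minimum of min_i(a_i + i · x_0).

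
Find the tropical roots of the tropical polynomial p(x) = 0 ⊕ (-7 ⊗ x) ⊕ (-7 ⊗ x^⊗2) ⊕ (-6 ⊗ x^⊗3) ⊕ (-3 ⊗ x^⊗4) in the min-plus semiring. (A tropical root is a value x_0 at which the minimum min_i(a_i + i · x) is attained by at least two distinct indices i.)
Roots: {-3, -1, 0, 7}

Each tropical root is a break point of the lower envelope of the lines y = a_i + i · x (there are 5 lines, with slopes 0, 1, ..., 4). Only the lines that attain the minimum somewhere contribute to roots; other lines are dominated. Here the surviving (envelope) indices are i = 4, i = 3, i = 2, i = 1, i = 0.
Intersections between consecutive envelope lines give the roots: for adjacent envelope indices i < j the intersection is x = (a_i − a_j) / (j − i). Reading off the sorted break points: {-3, -1, 0, 7}.
Verification: at each break x_0, at least two indices attain the minimum of min_i(a_i + i · x_0).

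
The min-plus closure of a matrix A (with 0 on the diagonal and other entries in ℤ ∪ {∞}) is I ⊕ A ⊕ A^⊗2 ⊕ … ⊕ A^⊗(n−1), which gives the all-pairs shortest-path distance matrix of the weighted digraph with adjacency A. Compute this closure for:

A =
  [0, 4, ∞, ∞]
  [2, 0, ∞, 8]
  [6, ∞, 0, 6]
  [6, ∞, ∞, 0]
Closure =
  [0, 4, ∞, 12]
  [2, 0, ∞, 8]
  [6, 10, 0, 6]
  [6, 10, ∞, 0]

This is the Floyd-Warshall all-pairs shortest-path computation. For each intermediate vertex k = 0, 1, …, 3, update dist[i][j] ← min(dist[i][j], dist[i][k] + dist[k][j]). The final matrix gives, for each (i, j), the minimum total weight of any directed path from i to j (possibly empty when i = j).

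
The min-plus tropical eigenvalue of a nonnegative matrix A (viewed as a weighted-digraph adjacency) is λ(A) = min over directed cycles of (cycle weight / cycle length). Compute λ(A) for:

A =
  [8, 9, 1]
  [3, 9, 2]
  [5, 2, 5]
λ(A) = 2

Enumerate directed cycles and compute their means (weight / length). Sample:
  cycle 0 → 0: weight = 8, length = 1, mean = 8/1 ≈ 8.000
  cycle 1 → 1: weight = 9, length = 1, mean = 9/1 ≈ 9.000
  cycle 2 → 2: weight = 5, length = 1, mean = 5/1 ≈ 5.000
  cycle 0 → 1 → 0: weight = 12, length = 2, mean = 12/2 ≈ 6.000
  cycle 0 → 2 → 0: weight = 6, length = 2, mean = 6/2 ≈ 3.000
  cycle 1 → 0 → 1: weight = 12, length = 2, mean = 12/2 ≈ 6.000
Minimum mean = 2.000, attained e.g. along the cycle 1 → 2 → 1 with weight 4 and length 2. So λ(A) = 4/2 = 2.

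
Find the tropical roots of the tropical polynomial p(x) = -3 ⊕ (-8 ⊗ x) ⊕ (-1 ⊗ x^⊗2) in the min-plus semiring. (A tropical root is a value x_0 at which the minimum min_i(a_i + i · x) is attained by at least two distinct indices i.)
Roots: {-7, 5}

Each tropical root is a break point of the lower envelope of the lines y = a_i + i · x (there are 3 lines, with slopes 0, 1, ..., 2). Only the lines that attain the minimum somewhere contribute to roots; other lines are dominated. Here the surviving (envelope) indices are i = 2, i = 1, i = 0.
Intersections between consecutive envelope lines give the roots: for adjacent envelope indices i < j the intersection is x = (a_i − a_j) / (j − i). Reading off the sorted break points: {-7, 5}.
Verification: at each break x_0, at least two indices attain the minimum of min_i(a_i + i · x_0).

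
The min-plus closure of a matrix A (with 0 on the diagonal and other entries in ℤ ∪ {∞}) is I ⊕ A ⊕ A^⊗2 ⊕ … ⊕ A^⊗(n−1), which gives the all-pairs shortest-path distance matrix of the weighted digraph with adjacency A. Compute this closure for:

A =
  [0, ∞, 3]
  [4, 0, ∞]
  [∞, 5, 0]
Closure =
  [0, 8, 3]
  [4, 0, 7]
  [9, 5, 0]

This is the Floyd-Warshall all-pairs shortest-path computation. For each intermediate vertex k = 0, 1, …, 2, update dist[i][j] ← min(dist[i][j], dist[i][k] + dist[k][j]). The final matrix gives, for each (i, j), the minimum total weight of any directed path from i to j (possibly empty when i = j).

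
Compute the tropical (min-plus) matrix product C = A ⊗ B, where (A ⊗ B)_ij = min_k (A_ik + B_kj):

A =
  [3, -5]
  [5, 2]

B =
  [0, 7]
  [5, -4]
A ⊗ B =
  [0, -9]
  [5, -2]

Apply the min-plus product entry-by-entry:
  C[0][0] = min over k of (A[0][0] + B[0][0] = 3 + 0 = 3, A[0][1] + B[1][0] = -5 + 5 = 0) = 0 (attained at k = 1)
  C[0][1] = min over k of (A[0][0] + B[0][1] = 3 + 7 = 10, A[0][1] + B[1][1] = -5 + -4 = -9) = -9 (attained at k = 1)
  C[1][0] = min over k of (A[1][0] + B[0][0] = 5 + 0 = 5, A[1][1] + B[1][0] = 2 + 5 = 7) = 5 (attained at k = 0)
  C[1][1] = min over k of (A[1][0] + B[0][1] = 5 + 7 = 12, A[1][1] + B[1][1] = 2 + -4 = -2) = -2 (attained at k = 1)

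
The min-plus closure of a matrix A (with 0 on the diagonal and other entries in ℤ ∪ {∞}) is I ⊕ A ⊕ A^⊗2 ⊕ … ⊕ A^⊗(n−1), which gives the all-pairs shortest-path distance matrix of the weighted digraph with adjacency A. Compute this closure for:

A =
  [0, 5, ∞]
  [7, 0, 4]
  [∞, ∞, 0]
Closure =
  [0, 5, 9]
  [7, 0, 4]
  [∞, ∞, 0]

This is the Floyd-Warshall all-pairs shortest-path computation. For each intermediate vertex k = 0, 1, …, 2, update dist[i][j] ← min(dist[i][j], dist[i][k] + dist[k][j]). The final matrix gives, for each (i, j), the minimum total weight of any directed path from i to j (possibly empty when i = j).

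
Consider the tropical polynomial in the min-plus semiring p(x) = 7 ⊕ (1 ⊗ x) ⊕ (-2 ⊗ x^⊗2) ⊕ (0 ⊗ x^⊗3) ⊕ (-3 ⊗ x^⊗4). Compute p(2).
p(2) = 2

A tropical monomial a ⊗ x^⊗i evaluates to a + i · x. Evaluating each term at x = 2:
  Term 0 contributes 7 + 0 · 2 = 7
  Term 1 contributes 1 + 1 · 2 = 3
  Term 2 contributes -2 + 2 · 2 = 2
  Term 3 contributes 0 + 3 · 2 = 6
  Term 4 contributes -3 + 4 · 2 = 5
p(2) = ⊕ of these = min[7, 3, 2, 6, 5] = 2.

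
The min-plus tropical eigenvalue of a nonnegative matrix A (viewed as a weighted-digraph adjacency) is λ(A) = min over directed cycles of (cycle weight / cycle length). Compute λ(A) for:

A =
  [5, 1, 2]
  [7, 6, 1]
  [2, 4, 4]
λ(A) = 4/3

Enumerate directed cycles and compute their means (weight / length). Sample:
  cycle 0 → 0: weight = 5, length = 1, mean = 5/1 ≈ 5.000
  cycle 1 → 1: weight = 6, length = 1, mean = 6/1 ≈ 6.000
  cycle 2 → 2: weight = 4, length = 1, mean = 4/1 ≈ 4.000
  cycle 0 → 1 → 0: weight = 8, length = 2, mean = 8/2 ≈ 4.000
  cycle 0 → 2 → 0: weight = 4, length = 2, mean = 4/2 ≈ 2.000
  cycle 1 → 0 → 1: weight = 8, length = 2, mean = 8/2 ≈ 4.000
Minimum mean = 1.333, attained e.g. along the cycle 0 → 1 → 2 → 0 with weight 4 and length 3. So λ(A) = 4/3 = 4/3.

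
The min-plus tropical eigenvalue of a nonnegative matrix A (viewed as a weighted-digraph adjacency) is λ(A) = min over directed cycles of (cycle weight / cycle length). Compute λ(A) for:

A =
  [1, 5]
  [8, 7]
λ(A) = 1

Enumerate directed cycles and compute their means (weight / length). Sample:
  cycle 0 → 0: weight = 1, length = 1, mean = 1/1 ≈ 1.000
  cycle 1 → 1: weight = 7, length = 1, mean = 7/1 ≈ 7.000
  cycle 0 → 1 → 0: weight = 13, length = 2, mean = 13/2 ≈ 6.500
  cycle 1 → 0 → 1: weight = 13, length = 2, mean = 13/2 ≈ 6.500
Minimum mean = 1.000, attained e.g. along the cycle 0 → 0 with weight 1 and length 1. So λ(A) = 1/1 = 1.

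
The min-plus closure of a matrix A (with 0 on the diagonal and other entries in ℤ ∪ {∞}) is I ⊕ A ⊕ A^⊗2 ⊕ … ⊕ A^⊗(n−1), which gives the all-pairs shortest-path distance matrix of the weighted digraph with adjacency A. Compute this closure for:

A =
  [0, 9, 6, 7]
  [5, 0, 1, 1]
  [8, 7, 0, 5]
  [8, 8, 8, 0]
Closure =
  [0, 9, 6, 7]
  [5, 0, 1, 1]
  [8, 7, 0, 5]
  [8, 8, 8, 0]

This is the Floyd-Warshall all-pairs shortest-path computation. For each intermediate vertex k = 0, 1, …, 3, update dist[i][j] ← min(dist[i][j], dist[i][k] + dist[k][j]). The final matrix gives, for each (i, j), the minimum total weight of any directed path from i to j (possibly empty when i = j).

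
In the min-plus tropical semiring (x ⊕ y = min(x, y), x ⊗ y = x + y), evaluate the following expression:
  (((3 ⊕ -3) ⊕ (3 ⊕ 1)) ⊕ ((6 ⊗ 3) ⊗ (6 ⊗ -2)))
(((3 ⊕ -3) ⊕ (3 ⊕ 1)) ⊕ ((6 ⊗ 3) ⊗ (6 ⊗ -2))) = -3

Expand innermost to outermost. Recall ⊕ takes the minimum of its arguments and ⊗ takes their sum. Working out the expression (((3 ⊕ -3) ⊕ (3 ⊕ 1)) ⊕ ((6 ⊗ 3) ⊗ (6 ⊗ -2))) gives -3.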